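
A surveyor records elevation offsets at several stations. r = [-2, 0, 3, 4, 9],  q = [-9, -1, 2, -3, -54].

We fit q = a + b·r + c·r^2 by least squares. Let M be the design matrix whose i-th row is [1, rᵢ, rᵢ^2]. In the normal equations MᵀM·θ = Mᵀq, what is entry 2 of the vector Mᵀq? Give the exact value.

Entry 2 ↔ basis r, so (Mᵀq)_{2} = Σᵢ (r)·qᵢ = (-2)·(-9) + (0)·(-1) + (3)·(2) + (4)·(-3) + (9)·(-54) = -474.

-474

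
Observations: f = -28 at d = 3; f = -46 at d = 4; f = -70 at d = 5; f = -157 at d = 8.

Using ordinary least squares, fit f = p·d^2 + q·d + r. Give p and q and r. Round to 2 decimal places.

p = -1.67, q = -7.56, r = 10.01

Setting ∂/∂p … = 0 gives: 5058·p + 728·q + 114·r = -12786;  728·p + 114·q + 20·r = -1874;  114·p + 20·q + 4·r = -301.
Inverting the 3×3 Gram matrix, [p, q, r]ᵀ = [-603/362, -1368/181, 3625/362]ᵀ.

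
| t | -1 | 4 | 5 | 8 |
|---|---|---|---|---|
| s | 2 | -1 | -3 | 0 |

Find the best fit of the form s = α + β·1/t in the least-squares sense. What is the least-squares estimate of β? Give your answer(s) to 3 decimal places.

β = -2.854

Compute the Gram sums: Σ1 = 4, Σ1/t = -17/40, Σ1/t·1/t = 1789/1600.
Moment sums: Σs = -2, Σ1/t·s = -57/20.
XᵀX·[α, β]ᵀ = Xᵀs becomes [[4, -17/40]; [-17/40, 1789/1600]]·[α, β]ᵀ = [-2, -57/20]ᵀ.
Eliminating β: (1789/1600)·(row 1) − (-17/40)·(row 2) gives (6867/1600)·α = (1789/1600)·(-2) − (-17/40)·(-57/20) = -1379/400, so α = -788/981.
Then β = ((-57/20) − (-17/40)·(-788/981))/(1789/1600) = -2800/981.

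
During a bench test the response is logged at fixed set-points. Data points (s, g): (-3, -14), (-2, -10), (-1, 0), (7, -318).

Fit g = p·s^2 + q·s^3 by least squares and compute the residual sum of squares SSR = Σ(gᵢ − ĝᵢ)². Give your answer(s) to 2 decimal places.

SSR = 9.51

The normal system MᵀM·[p, q]ᵀ = Mᵀg is [[2499, 16531]; [16531, 118443]]·[p, q]ᵀ = [-15748, -108616]ᵀ.
det = 2499·118443 − 16531² = 22715096.
p = ((-15748)·118443 − 16531·(-108616))/22715096 = -17427317/5678774; q = (2499·(-108616) − 16531·(-15748))/22715096 = -2775299/5678774.
Residuals: 1204972/2839387, -4640432/2839387, 7326009/2839387, 7979/2839387; SSR = 26997390/2839387.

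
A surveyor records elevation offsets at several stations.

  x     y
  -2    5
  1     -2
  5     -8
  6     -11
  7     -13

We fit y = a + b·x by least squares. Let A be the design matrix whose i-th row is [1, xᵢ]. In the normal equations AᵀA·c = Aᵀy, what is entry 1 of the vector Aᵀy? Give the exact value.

Entry 1 ↔ basis 1, so (Aᵀy)_{1} = Σᵢ yᵢ = (1)·(5) + (1)·(-2) + (1)·(-8) + (1)·(-11) + (1)·(-13) = -29.

-29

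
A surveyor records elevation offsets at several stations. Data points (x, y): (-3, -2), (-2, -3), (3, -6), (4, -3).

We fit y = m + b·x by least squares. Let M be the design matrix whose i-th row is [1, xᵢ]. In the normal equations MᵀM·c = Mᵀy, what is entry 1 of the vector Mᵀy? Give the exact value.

Entry 1 ↔ basis 1, so (Mᵀy)_{1} = Σᵢ yᵢ = (1)·(-2) + (1)·(-3) + (1)·(-6) + (1)·(-3) = -14.

-14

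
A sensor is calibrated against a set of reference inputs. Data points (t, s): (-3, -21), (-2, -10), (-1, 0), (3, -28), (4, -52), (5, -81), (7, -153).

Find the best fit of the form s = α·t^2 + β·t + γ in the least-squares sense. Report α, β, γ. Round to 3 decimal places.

Normal-equation sums: Σt^2·t^2 = 3461, Σt^2·t = 523, Σt^2 = 113, Σt·t = 113, Σt = 13, Σ1 = 7.
And Σt^2·s = -10835, Σt·s = -1685, Σs = -345.
So MᵀM·[α, β, γ]ᵀ = Mᵀs: [[3461, 523, 113]; [523, 113, 13]; [113, 13, 7]]·[α, β, γ]ᵀ = [-10835, -1685, -345]ᵀ.
Solving the 3×3 system (Gaussian elimination) gives α = -246550/82929, β = -105745/82929, γ = 29730/27643.

α = -2.973, β = -1.275, γ = 1.075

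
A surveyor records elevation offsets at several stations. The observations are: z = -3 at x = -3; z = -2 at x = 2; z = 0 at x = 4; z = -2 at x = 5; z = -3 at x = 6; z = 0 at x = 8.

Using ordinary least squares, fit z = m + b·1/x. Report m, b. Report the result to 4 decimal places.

m = -1.9182, b = 1.6614

Compute the Gram sums: Σ1 = 6, Σ1/x = 109/120, Σ1/x·1/x = 7301/14400.
And Σz = -10, Σ1/x·z = -9/10.
So MᵀM·[m, b]ᵀ = Mᵀz: [[6, 109/120]; [109/120, 7301/14400]]·[m, b]ᵀ = [-10, -9/10]ᵀ.
Determinant 6·(7301/14400) − (109/120)² = 1277/576.
m = ((-10)·(7301/14400) − (109/120)·(-9/10))/(1277/576) = -61238/31925; b = (6·(-9/10) − (109/120)·(-10))/(1277/576) = 10608/6385.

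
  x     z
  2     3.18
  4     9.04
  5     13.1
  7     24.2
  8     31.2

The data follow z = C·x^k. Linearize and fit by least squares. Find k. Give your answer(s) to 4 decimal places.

Let Y = ln z. Fitting Y = k·ln x + ln C by least squares:
XᵀX = [[13.1032, 7.7142]; [7.7142, 5]], rhs = [21.3490, 12.5579]ᵀ  (here Σln x = 7.7142, Σ(ln x)² = 13.1032, Σln z = 12.5579, Σln x·ln z = 21.3490).
Slope k = (n·Σln x·ln z − Σln x·Σln z)/(n·Σ(ln x)² − (Σln x)²) = (5·21.3490 − 7.7142·12.5579)/6.0066 = 1.64323; ln C = (Σln z − k·Σln x)/n = -0.02367.

k = 1.6432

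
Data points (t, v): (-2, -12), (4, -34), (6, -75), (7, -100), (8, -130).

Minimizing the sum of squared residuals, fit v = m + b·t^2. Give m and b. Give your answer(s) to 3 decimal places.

Normal-equation sums: Σ1 = 5, Σt^2 = 169, Σt^2·t^2 = 8065.
For Xᵀv: Σv = -351, Σt^2·v = -16512.
XᵀX·[m, b]ᵀ = Xᵀv becomes [[5, 169]; [169, 8065]]·[m, b]ᵀ = [-351, -16512]ᵀ.
Δ = 5·8065 − 169² = 11764.
m = ((-351)·8065 − 169·(-16512))/11764 = -40287/11764; b = (5·(-16512) − 169·(-351))/11764 = -23241/11764.

m = -3.425, b = -1.976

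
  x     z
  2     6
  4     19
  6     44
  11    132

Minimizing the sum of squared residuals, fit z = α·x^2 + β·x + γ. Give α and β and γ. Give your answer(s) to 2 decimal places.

α = 0.94, β = 1.88, γ = -2.08

Entries of MᵀM: Σx^2·x^2 = 16209, Σx^2·x = 1619, Σx^2 = 177, Σx·x = 177, Σx = 23, Σ1 = 4.
Right-hand side: Σx^2·z = 17884, Σx·z = 1804, Σz = 201.
So MᵀM·[α, β, γ]ᵀ = Mᵀz: [[16209, 1619, 177]; [1619, 177, 23]; [177, 23, 4]]·[α, β, γ]ᵀ = [17884, 1804, 201]ᵀ.
Row-reducing yields α = 12531/13358, β = 25141/13358, γ = -13909/6679.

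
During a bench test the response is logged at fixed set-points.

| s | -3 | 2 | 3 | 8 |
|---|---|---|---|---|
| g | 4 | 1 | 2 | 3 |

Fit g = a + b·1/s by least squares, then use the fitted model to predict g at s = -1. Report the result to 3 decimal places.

ĝ = 6.513

XᵀX·[a, b]ᵀ = Xᵀg reads: 4·a + (5/8)·b = 10;  (5/8)·a + (281/576)·b = 5/24.
Eliminating b: (281/576)·(row 1) − (5/8)·(row 2) gives (899/576)·a = (281/576)·10 − (5/8)·(5/24) = 2735/576, so a = 2735/899.
Then b = ((5/24) − (5/8)·(2735/899))/(281/576) = -3120/899.
At s = -1: ĝ = (2735/899)·(1) + (-3120/899)·(-1) = 5855/899.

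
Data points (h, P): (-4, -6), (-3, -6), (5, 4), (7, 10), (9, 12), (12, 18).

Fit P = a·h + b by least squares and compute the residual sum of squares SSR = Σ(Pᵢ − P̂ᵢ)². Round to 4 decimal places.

SSR = 8.8328

Compute the Gram sums: Σh·h = 324, Σh = 26, Σ1 = 6.
And Σh·P = 456, ΣP = 32.
AᵀA·[a, b]ᵀ = AᵀP becomes [[324, 26]; [26, 6]]·[a, b]ᵀ = [456, 32]ᵀ.
Determinant 324·6 − 26² = 1268.
a = (456·6 − 26·32)/1268 = 476/317; b = (324·32 − 26·456)/1268 = -372/317.
Residuals: 374/317, -102/317, -740/317, 210/317, -108/317, 366/317; SSR = 2800/317.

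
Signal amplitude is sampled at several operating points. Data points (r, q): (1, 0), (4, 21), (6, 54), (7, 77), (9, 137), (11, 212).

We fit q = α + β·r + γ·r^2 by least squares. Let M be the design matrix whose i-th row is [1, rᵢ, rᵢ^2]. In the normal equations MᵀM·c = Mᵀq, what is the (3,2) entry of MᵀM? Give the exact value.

2684

Row 3 ↔ basis r^2, column 2 ↔ basis r, so (MᵀM)_{3,2} = Σᵢ (r^2)·(r) = (1)·(1) + (16)·(4) + (36)·(6) + (49)·(7) + (81)·(9) + (121)·(11) = 2684.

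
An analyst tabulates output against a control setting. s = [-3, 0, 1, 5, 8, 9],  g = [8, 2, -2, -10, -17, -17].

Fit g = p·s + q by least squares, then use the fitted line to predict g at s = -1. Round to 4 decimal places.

ĝ = 3.3676

Entries of MᵀM: Σs·s = 180, Σs = 20, Σ1 = 6.
Right-hand side: Σs·g = -365, Σg = -36.
MᵀM·[p, q]ᵀ = Mᵀg becomes [[180, 20]; [20, 6]]·[p, q]ᵀ = [-365, -36]ᵀ.
det = 180·6 − 20² = 680.
p = ((-365)·6 − 20·(-36))/680 = -147/68; q = (180·(-36) − 20·(-365))/680 = 41/34.
At s = -1: ĝ = (-147/68)·(-1) + (41/34)·(1) = 229/68.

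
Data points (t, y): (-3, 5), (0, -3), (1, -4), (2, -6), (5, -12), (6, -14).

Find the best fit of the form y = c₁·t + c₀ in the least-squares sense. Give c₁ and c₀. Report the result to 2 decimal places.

c₁ = -2.05, c₀ = -1.90

AᵀA·[c₁, c₀]ᵀ = Aᵀy reads: 75·c₁ + 11·c₀ = -175;  11·c₁ + 6·c₀ = -34.
Eliminating c₀: 6·(row 1) − 11·(row 2) gives 329·c₁ = 6·(-175) − 11·(-34) = -676, so c₁ = -676/329.
Then c₀ = ((-34) − 11·(-676/329))/6 = -625/329.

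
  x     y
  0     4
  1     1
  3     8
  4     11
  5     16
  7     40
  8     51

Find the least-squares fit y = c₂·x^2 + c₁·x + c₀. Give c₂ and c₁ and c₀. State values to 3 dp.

From the data, Σx^2·x^2 = 7460, Σx^2·x = 1072, Σx^2 = 164, Σx·x = 164, Σx = 28, Σ1 = 7.
Right-hand side: Σx^2·y = 5873, Σx·y = 837, Σy = 131.
MᵀM·[c₂, c₁, c₀]ᵀ = Mᵀy becomes [[7460, 1072, 164]; [1072, 164, 28]; [164, 28, 7]]·[c₂, c₁, c₀]ᵀ = [5873, 837, 131]ᵀ.
Solving the 3×3 system (Gaussian elimination) gives c₂ = 2099/2028, c₁ = -4585/2028, c₀ = 593/169.

c₂ = 1.035, c₁ = -2.261, c₀ = 3.509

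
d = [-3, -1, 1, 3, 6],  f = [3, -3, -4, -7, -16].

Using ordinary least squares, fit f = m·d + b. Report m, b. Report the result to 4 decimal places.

m = -1.9385, b = -3.0738

The normal system XᵀX·[m, b]ᵀ = Xᵀf is [[56, 6]; [6, 5]]·[m, b]ᵀ = [-127, -27]ᵀ.
Eliminating b: 5·(row 1) − 6·(row 2) gives 244·m = 5·(-127) − 6·(-27) = -473, so m = -473/244.
Then b = ((-27) − 6·(-473/244))/5 = -375/122.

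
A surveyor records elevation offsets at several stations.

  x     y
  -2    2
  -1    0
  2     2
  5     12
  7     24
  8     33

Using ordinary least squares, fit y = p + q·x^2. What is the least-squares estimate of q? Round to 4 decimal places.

q = 0.5109

From the data, Σ1 = 6, Σx^2 = 147, Σx^2·x^2 = 7155.
Right-hand side: Σy = 73, Σx^2·y = 3604.
Normal equations: [[6, 147]; [147, 7155]]·[p, q]ᵀ = [73, 3604]ᵀ.
det = 6·7155 − 147² = 21321.
p = (73·7155 − 147·3604)/21321 = -2491/7107; q = (6·3604 − 147·73)/21321 = 3631/7107.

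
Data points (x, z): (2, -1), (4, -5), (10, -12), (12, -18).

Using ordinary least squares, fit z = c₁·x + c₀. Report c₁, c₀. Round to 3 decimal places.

Normal-equation sums: Σx·x = 264, Σx = 28, Σ1 = 4.
Right-hand side: Σx·z = -358, Σz = -36.
det = 264·4 − 28² = 272.
c₁ = ((-358)·4 − 28·(-36))/272 = -53/34; c₀ = (264·(-36) − 28·(-358))/272 = 65/34.

c₁ = -1.559, c₀ = 1.912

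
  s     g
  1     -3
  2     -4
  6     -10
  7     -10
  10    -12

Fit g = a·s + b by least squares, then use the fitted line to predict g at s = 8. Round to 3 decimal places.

Entries of XᵀX: Σs·s = 190, Σs = 26, Σ1 = 5.
And Σs·g = -261, Σg = -39.
XᵀX·[a, b]ᵀ = Xᵀg becomes [[190, 26]; [26, 5]]·[a, b]ᵀ = [-261, -39]ᵀ.
Determinant 190·5 − 26² = 274.
a = ((-261)·5 − 26·(-39))/274 = -291/274; b = (190·(-39) − 26·(-261))/274 = -312/137.
At s = 8: ĝ = (-291/274)·(8) + (-312/137)·(1) = -1476/137.

ĝ = -10.774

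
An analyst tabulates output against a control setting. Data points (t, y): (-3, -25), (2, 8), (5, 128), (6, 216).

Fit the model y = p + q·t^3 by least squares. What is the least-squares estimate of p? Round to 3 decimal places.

Normal-equation sums: Σ1 = 4, Σt^3 = 322, Σt^3·t^3 = 63074.
For Aᵀy: Σy = 327, Σt^3·y = 63395.
Normal equations: [[4, 322]; [322, 63074]]·[p, q]ᵀ = [327, 63395]ᵀ.
det = 4·63074 − 322² = 148612.
p = (327·63074 − 322·63395)/148612 = 53002/37153; q = (4·63395 − 322·327)/148612 = 74143/74306.

p = 1.427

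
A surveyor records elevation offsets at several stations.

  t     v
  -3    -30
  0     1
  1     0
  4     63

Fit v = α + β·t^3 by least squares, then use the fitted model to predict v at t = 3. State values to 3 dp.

v̂ = 26.212

Entries of XᵀX: Σ1 = 4, Σt^3 = 38, Σt^3·t^3 = 4826.
Right-hand side: Σv = 34, Σt^3·v = 4842.
Normal equations: [[4, 38]; [38, 4826]]·[α, β]ᵀ = [34, 4842]ᵀ.
Eliminating β: 4826·(row 1) − 38·(row 2) gives 17860·α = 4826·34 − 38·4842 = -19912, so α = -262/235.
Then β = (4842 − 38·(-262/235))/4826 = 4519/4465.
At t = 3: v̂ = (-262/235)·(1) + (4519/4465)·(27) = 23407/893.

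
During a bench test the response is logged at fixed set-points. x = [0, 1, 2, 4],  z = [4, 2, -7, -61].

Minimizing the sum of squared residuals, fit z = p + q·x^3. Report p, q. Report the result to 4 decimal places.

p = 2.7355, q = -0.9992

Normal-equation sums: Σ1 = 4, Σx^3 = 73, Σx^3·x^3 = 4161.
Right-hand side: Σz = -62, Σx^3·z = -3958.
Normal equations: [[4, 73]; [73, 4161]]·[p, q]ᵀ = [-62, -3958]ᵀ.
Eliminating q: 4161·(row 1) − 73·(row 2) gives 11315·p = 4161·(-62) − 73·(-3958) = 30952, so p = 424/155.
Then q = ((-3958) − 73·(424/155))/4161 = -11306/11315.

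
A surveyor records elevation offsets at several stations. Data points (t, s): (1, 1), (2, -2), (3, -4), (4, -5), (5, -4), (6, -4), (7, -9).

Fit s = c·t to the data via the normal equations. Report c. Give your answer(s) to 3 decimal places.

From the data, Σt·t = 140.
Right-hand side: Σt·s = -142.
XᵀX·[c]ᵀ = Xᵀs becomes [[140]]·[c]ᵀ = [-142]ᵀ.
c = (-142)/140 = -1.01429.

c = -1.014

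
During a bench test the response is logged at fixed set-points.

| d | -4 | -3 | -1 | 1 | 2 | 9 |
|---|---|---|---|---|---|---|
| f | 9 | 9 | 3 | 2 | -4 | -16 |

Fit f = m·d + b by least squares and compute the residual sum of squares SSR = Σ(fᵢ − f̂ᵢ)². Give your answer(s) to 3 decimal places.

MᵀM·[m, b]ᵀ = Mᵀf reads: 112·m + 4·b = -216;  4·m + 6·b = 3.
(Σd·d = 112, Σd = 4, Σ1 = 6, Σd·f = -216, Σf = 3.)
det = 112·6 − 4² = 656.
m = ((-216)·6 − 4·3)/656 = -327/164; b = (112·3 − 4·(-216))/656 = 75/41.
Residuals: -33/41, 195/164, -135/164, 355/164, -151/82, 19/164; SSR = 444/41.

SSR = 10.829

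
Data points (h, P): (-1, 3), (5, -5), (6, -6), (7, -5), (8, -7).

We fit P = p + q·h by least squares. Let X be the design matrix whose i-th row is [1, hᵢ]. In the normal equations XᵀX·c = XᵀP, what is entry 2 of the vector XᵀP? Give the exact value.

Entry 2 ↔ basis h, so (XᵀP)_{2} = Σᵢ (h)·Pᵢ = (-1)·(3) + (5)·(-5) + (6)·(-6) + (7)·(-5) + (8)·(-7) = -155.

-155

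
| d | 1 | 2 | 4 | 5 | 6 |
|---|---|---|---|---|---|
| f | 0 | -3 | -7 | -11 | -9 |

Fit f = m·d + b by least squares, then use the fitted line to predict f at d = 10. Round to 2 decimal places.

The normal system AᵀA·[m, b]ᵀ = Aᵀf is [[82, 18]; [18, 5]]·[m, b]ᵀ = [-143, -30]ᵀ.
Eliminating b: 5·(row 1) − 18·(row 2) gives 86·m = 5·(-143) − 18·(-30) = -175, so m = -175/86.
Then b = ((-30) − 18·(-175/86))/5 = 57/43.
At d = 10: f̂ = (-175/86)·(10) + (57/43)·(1) = -818/43.

f̂ = -19.02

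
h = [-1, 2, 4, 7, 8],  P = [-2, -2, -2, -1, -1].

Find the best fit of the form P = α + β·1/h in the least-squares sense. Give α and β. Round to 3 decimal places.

The normal system MᵀM·[α, β]ᵀ = MᵀP is [[5, 1/56]; [1/56, 4229/3136]]·[α, β]ᵀ = [-8, 13/56]ᵀ.
det = 5·(4229/3136) − (1/56)² = 2643/392.
α = ((-8)·(4229/3136) − (1/56)·(13/56))/(2643/392) = -33845/21144; β = (5·(13/56) − (1/56)·(-8))/(2643/392) = 511/2643.

α = -1.601, β = 0.193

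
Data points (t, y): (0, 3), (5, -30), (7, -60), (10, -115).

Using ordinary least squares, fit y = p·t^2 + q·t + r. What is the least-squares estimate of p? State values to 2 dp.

XᵀX·[p, q, r]ᵀ = Xᵀy reads: 13026·p + 1468·q + 174·r = -15190;  1468·p + 174·q + 22·r = -1720;  174·p + 22·q + 4·r = -202.
(Σt^2·t^2 = 13026, Σt^2·t = 1468, Σt^2 = 174, Σt·t = 174, Σt = 22, Σ1 = 4, Σt^2·y = -15190, Σt·y = -1720, Σy = -202.)
Solving the 3×3 system (Gaussian elimination) gives p = -1408/1405, q = -2569/1405, r = 885/281.

p = -1.00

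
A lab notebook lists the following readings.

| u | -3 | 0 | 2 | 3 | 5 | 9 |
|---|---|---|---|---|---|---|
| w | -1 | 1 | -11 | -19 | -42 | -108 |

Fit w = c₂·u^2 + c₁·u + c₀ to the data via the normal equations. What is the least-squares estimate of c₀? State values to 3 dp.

Compute the Gram sums: Σu^2·u^2 = 7364, Σu^2·u = 862, Σu^2 = 128, Σu·u = 128, Σu = 16, Σ1 = 6.
For Aᵀw: Σu^2·w = -10022, Σu·w = -1258, Σw = -180.
Row-reducing yields c₂ = -30613/31071, c₁ = -96493/31071, c₀ = -7246/10357.

c₀ = -0.700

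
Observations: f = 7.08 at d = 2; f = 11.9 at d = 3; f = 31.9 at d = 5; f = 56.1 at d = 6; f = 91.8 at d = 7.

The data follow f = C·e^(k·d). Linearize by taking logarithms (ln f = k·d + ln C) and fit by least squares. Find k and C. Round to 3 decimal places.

Linearized form: ln f = k·d + ln C. From the 5 transformed points,
Σd = 23.0000, Σ(d)² = 123.0000, Σln f = 16.4432, Σd·ln f = 84.4573.
Equations: 123.0000·k + 23.0000·ln C = 84.4573;  23.0000·k + 5·ln C = 16.4432.
Slope k = (n·Σd·ln f − Σd·Σln f)/(n·Σ(d)² − (Σd)²) = (5·84.4573 − 23.0000·16.4432)/86.0000 = 0.51272; ln C = (Σln f − k·Σd)/n = 0.93014, so C = exp(0.93014) = 2.53485.

k = 0.513, C = 2.535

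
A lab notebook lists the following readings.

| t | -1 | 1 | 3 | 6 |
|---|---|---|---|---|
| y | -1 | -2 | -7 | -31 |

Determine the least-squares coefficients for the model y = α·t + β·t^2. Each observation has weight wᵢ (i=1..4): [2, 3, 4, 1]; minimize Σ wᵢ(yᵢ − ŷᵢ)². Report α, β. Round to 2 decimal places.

The normal system MᵀWM·[α, β]ᵀ = MᵀWy is [[77, 325]; [325, 1625]]·[α, β]ᵀ = [-274, -1376]ᵀ.
det = 77·1625 − 325² = 19500.
α = ((-274)·1625 − 325·(-1376))/19500 = 1/10; β = (77·(-1376) − 325·(-274))/19500 = -2817/3250.

α = 0.10, β = -0.87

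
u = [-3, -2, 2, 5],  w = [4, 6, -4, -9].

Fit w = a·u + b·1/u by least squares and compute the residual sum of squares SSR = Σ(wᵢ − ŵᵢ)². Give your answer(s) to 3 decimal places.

SSR = 5.464

With design matrix M, MᵀM = [[42, 4]; [4, 293/450]] and Mᵀw = [-77, -122/15]ᵀ.
det = 42·(293/450) − 4² = 851/75.
a = ((-77)·(293/450) − 4·(-122/15))/(851/75) = -7921/5106; b = (42·(-122/15) − 4·(-77))/(851/75) = -2520/851.
Residuals: -2793/1702, 3617/2553, 1489/2553, -3325/5106; SSR = 27901/5106.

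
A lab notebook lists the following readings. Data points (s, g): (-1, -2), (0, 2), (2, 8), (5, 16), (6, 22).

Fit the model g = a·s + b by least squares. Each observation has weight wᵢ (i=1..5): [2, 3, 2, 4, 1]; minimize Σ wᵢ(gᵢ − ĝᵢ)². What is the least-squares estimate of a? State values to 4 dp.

The normal equations are: 146·a + 28·b = 488;  28·a + 12·b = 104.
Eliminating b: 12·(row 1) − 28·(row 2) gives 968·a = 12·488 − 28·104 = 2944, so a = 368/121.
Then b = (104 − 28·(368/121))/12 = 190/121.

a = 3.0413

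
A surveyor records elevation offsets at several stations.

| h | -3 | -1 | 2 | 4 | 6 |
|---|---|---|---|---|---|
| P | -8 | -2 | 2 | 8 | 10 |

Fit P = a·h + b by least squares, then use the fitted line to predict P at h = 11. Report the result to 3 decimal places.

P̂ = 20.729

Entries of XᵀX: Σh·h = 66, Σh = 8, Σ1 = 5.
Moment sums: Σh·P = 122, ΣP = 10.
Normal equations: [[66, 8]; [8, 5]]·[a, b]ᵀ = [122, 10]ᵀ.
Determinant 66·5 − 8² = 266.
a = (122·5 − 8·10)/266 = 265/133; b = (66·10 − 8·122)/266 = -158/133.
At h = 11: P̂ = (265/133)·(11) + (-158/133)·(1) = 2757/133.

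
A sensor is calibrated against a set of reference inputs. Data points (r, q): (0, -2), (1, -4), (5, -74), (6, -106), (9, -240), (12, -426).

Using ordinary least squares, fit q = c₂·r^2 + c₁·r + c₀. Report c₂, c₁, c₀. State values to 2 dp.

Sums needed: Σr^2·r^2 = 29219, Σr^2·r = 2799, Σr^2 = 287, Σr·r = 287, Σr = 33, Σ1 = 6.
For Mᵀq: Σr^2·q = -86454, Σr·q = -8282, Σq = -852.
MᵀM·[c₂, c₁, c₀]ᵀ = Mᵀq becomes [[29219, 2799, 287]; [2799, 287, 33]; [287, 33, 6]]·[c₂, c₁, c₀]ᵀ = [-86454, -8282, -852]ᵀ.
Solving the 3×3 system (Gaussian elimination) gives c₂ = -324324/108497, c₁ = 53860/108497, c₀ = -189306/108497.

c₂ = -2.99, c₁ = 0.50, c₀ = -1.74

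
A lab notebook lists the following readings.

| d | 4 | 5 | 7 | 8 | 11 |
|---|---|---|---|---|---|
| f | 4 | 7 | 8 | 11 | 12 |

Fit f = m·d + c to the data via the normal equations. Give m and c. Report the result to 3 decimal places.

m = 1.100, c = 0.700

The normal equations are: 275·m + 35·c = 327;  35·m + 5·c = 42.
(Σd·d = 275, Σd = 35, Σ1 = 5, Σd·f = 327, Σf = 42.)
det = 275·5 − 35² = 150.
m = (327·5 − 35·42)/150 = 11/10; c = (275·42 − 35·327)/150 = 7/10.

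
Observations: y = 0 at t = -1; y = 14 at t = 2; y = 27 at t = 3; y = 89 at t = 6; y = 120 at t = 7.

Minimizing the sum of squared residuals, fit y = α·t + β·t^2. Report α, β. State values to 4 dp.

Compute the Gram sums: Σt·t = 99, Σt·t^2 = 593, Σt^2·t^2 = 3795.
For Mᵀy: Σt·y = 1483, Σt^2·y = 9383.
MᵀM·[α, β]ᵀ = Mᵀy becomes [[99, 593]; [593, 3795]]·[α, β]ᵀ = [1483, 9383]ᵀ.
det = 99·3795 − 593² = 24056.
α = (1483·3795 − 593·9383)/24056 = 31933/12028; β = (99·9383 − 593·1483)/24056 = 24749/12028.

α = 2.6549, β = 2.0576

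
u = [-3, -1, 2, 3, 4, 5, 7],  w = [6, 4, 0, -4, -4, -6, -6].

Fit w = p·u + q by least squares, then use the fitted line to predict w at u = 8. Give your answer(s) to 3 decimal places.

Forming AᵀA = [[113, 17]; [17, 7]] and Aᵀw = [-122, -10]ᵀ gives AᵀA·[p, q]ᵀ = Aᵀw.
Eliminating q: 7·(row 1) − 17·(row 2) gives 502·p = 7·(-122) − 17·(-10) = -684, so p = -342/251.
Then q = ((-10) − 17·(-342/251))/7 = 472/251.
At u = 8: ŵ = (-342/251)·(8) + (472/251)·(1) = -2264/251.

ŵ = -9.020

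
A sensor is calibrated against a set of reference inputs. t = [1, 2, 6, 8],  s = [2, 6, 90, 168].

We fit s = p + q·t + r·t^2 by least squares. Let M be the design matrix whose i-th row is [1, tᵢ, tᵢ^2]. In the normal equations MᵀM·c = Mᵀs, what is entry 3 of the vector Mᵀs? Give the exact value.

14018

Entry 3 ↔ basis t^2, so (Mᵀs)_{3} = Σᵢ (t^2)·sᵢ = (1)·(2) + (4)·(6) + (36)·(90) + (64)·(168) = 14018.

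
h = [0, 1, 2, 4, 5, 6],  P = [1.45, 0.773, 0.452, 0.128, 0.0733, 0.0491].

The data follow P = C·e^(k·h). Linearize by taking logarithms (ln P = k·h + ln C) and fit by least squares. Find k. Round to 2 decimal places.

Let Y = ln P. Fitting Y = k·h + ln C by least squares:
Σh = 18.0000, Σ(h)² = 82.0000, Σln P = -8.3628, Σh·ln P = -41.2179.
Equations: 82.0000·k + 18.0000·ln C = -41.2179;  18.0000·k + 6·ln C = -8.3628.
Δ = 82.0000·6 − (18.0000)² = 168.0000; k = (-41.2179·6 − 18.0000·-8.3628)/168.0000 = -0.57605, ln C = (82.0000·-8.3628 − 18.0000·-41.2179)/168.0000 = 0.33436.

k = -0.58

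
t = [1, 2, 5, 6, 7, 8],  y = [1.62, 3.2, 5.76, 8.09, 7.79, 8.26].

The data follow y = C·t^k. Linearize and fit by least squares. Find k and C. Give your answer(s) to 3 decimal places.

k = 0.792, C = 1.711

Let Y = ln y. Fitting Y = k·ln t + ln C by least squares:
Σln t = 8.1197, Σ(ln t)² = 14.3918, Σln y = 9.6514, Σln t·ln y = 15.7554.
Normal system: [[14.3918, 8.1197]; [8.1197, 6]]·[k, ln C]ᵀ = [15.7554, 9.6514]ᵀ.
Solving (det = 20.4213): k = 0.79162, ln C = 0.53729, so C = exp(0.53729) = 1.71135.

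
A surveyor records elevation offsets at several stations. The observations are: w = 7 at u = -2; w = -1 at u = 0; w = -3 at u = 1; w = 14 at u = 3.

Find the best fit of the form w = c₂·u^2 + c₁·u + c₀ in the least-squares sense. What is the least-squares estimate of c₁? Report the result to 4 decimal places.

Entries of MᵀM: Σu^2·u^2 = 98, Σu^2·u = 20, Σu^2 = 14, Σu·u = 14, Σu = 2, Σ1 = 4.
And Σu^2·w = 151, Σu·w = 25, Σw = 17.
Solving the 3×3 system (Gaussian elimination) gives c₂ = 25/12, c₁ = -127/156, c₀ = -137/52.

c₁ = -0.8141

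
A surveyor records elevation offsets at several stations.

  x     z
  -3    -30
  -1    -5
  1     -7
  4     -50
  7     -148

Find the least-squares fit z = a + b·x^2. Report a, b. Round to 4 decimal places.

a = -3.0560, b = -2.9568

Entries of AᵀA: Σ1 = 5, Σx^2 = 76, Σx^2·x^2 = 2740.
Right-hand side: Σz = -240, Σx^2·z = -8334.
AᵀA·[a, b]ᵀ = Aᵀz becomes [[5, 76]; [76, 2740]]·[a, b]ᵀ = [-240, -8334]ᵀ.
det = 5·2740 − 76² = 7924.
a = ((-240)·2740 − 76·(-8334))/7924 = -6054/1981; b = (5·(-8334) − 76·(-240))/7924 = -11715/3962.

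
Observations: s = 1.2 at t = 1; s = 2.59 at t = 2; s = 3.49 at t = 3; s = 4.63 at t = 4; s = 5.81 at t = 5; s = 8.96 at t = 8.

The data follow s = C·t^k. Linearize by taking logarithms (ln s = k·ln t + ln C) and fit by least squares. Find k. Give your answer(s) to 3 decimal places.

Linearized form: ln s = k·ln t + ln C. From the 6 transformed points,
Over the data: Σln t = 6.8669, Σ(ln t)² = 10.5236, Σln s = 7.8688, Σln t·ln s = 11.5490.
Normal system: [[10.5236, 6.8669]; [6.8669, 6]]·[k, ln C]ᵀ = [11.5490, 7.8688]ᵀ.
Solving (det = 15.9867): k = 0.95453, ln C = 0.21901.

k = 0.955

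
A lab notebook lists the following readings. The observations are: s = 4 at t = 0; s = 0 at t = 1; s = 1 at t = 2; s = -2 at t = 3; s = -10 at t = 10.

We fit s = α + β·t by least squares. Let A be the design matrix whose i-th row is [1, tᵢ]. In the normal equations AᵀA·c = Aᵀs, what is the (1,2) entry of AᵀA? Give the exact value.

Row 1 ↔ basis 1, column 2 ↔ basis t, so (AᵀA)_{1,2} = Σᵢ t = (1)·(0) + (1)·(1) + (1)·(2) + (1)·(3) + (1)·(10) = 16.

16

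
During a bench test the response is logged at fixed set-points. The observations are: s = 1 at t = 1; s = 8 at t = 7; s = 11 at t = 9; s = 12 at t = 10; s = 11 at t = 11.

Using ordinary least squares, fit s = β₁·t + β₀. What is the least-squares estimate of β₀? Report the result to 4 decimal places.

XᵀX·[β₁, β₀]ᵀ = Xᵀs reads: 352·β₁ + 38·β₀ = 397;  38·β₁ + 5·β₀ = 43.
(Σt·t = 352, Σt = 38, Σ1 = 5, Σt·s = 397, Σs = 43.)
Δ = 352·5 − 38² = 316.
β₁ = (397·5 − 38·43)/316 = 351/316; β₀ = (352·43 − 38·397)/316 = 25/158.

β₀ = 0.1582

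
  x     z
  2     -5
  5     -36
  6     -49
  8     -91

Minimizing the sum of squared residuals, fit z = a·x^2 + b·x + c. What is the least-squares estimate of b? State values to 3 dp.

b = 0.413

Sums needed: Σx^2·x^2 = 6033, Σx^2·x = 861, Σx^2 = 129, Σx·x = 129, Σx = 21, Σ1 = 4.
Right-hand side: Σx^2·z = -8508, Σx·z = -1212, Σz = -181.
Normal equations: [[6033, 861, 129]; [861, 129, 21]; [129, 21, 4]]·[a, b, c]ᵀ = [-8508, -1212, -181]ᵀ.
Row-reducing yields a = -22/15, b = 31/75, c = -3/25.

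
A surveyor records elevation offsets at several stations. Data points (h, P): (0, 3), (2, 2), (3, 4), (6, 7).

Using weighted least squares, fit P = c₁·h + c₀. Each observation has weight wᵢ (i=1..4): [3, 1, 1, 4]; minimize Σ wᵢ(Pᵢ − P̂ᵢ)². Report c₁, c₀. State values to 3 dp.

c₁ = 0.715, c₀ = 2.474

Forming XᵀWX = [[157, 29]; [29, 9]] and XᵀWP = [184, 43]ᵀ gives XᵀWX·[c₁, c₀]ᵀ = XᵀWP.
Determinant 157·9 − 29² = 572.
c₁ = (184·9 − 29·43)/572 = 409/572; c₀ = (157·43 − 29·184)/572 = 1415/572.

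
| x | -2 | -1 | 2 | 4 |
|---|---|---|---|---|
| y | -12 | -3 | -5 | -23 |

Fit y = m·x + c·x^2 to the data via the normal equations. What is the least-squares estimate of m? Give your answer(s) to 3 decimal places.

Normal-equation sums: Σx·x = 25, Σx·x^2 = 63, Σx^2·x^2 = 289.
And Σx·y = -75, Σx^2·y = -439.
AᵀA·[m, c]ᵀ = Aᵀy becomes [[25, 63]; [63, 289]]·[m, c]ᵀ = [-75, -439]ᵀ.
det = 25·289 − 63² = 3256.
m = ((-75)·289 − 63·(-439))/3256 = 2991/1628; c = (25·(-439) − 63·(-75))/3256 = -3125/1628.

m = 1.837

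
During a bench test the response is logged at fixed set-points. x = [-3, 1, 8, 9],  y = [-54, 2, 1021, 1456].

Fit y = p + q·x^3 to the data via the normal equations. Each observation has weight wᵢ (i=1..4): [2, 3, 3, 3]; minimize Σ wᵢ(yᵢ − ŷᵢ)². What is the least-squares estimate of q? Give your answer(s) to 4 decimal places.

Compute the Gram sums: Σwᵢ·1 = 11, Σwᵢ·x^3 = 3672, Σwᵢ·x^3·x^3 = 2382216.
Moment sums: Σwᵢ·y = 7329, Σwᵢ·x^3·y = 4755450.
Eliminating q: 2382216·(row 1) − 3672·(row 2) gives 12720792·p = 2382216·7329 − 3672·4755450 = -2751336, so p = -16377/75719.
Then q = (4755450 − 3672·(-16377/75719))/2382216 = 604711/302876.

q = 1.9966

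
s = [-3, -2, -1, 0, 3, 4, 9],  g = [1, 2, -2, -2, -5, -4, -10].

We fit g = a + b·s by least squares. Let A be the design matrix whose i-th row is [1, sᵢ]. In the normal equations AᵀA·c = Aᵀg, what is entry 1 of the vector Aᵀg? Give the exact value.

-20

Entry 1 ↔ basis 1, so (Aᵀg)_{1} = Σᵢ gᵢ = (1)·(1) + (1)·(2) + (1)·(-2) + (1)·(-2) + (1)·(-5) + (1)·(-4) + (1)·(-10) = -20.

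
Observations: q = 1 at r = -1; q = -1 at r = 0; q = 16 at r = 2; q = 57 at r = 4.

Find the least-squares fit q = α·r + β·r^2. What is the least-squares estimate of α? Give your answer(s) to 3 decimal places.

Forming XᵀX = [[21, 71]; [71, 273]] and Xᵀq = [259, 977]ᵀ gives XᵀX·[α, β]ᵀ = Xᵀq.
Determinant 21·273 − 71² = 692.
α = (259·273 − 71·977)/692 = 335/173; β = (21·977 − 71·259)/692 = 532/173.

α = 1.936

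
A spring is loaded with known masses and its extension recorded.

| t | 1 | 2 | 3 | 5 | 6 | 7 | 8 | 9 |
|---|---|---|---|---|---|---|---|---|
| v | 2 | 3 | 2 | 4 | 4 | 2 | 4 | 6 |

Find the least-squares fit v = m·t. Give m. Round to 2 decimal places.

Sums needed: Σt·t = 269.
For Mᵀv: Σt·v = 158.
Normal equations: [[269]]·[m]ᵀ = [158]ᵀ.
Hence m = 158 / 269 ≈ 0.587361.

m = 0.59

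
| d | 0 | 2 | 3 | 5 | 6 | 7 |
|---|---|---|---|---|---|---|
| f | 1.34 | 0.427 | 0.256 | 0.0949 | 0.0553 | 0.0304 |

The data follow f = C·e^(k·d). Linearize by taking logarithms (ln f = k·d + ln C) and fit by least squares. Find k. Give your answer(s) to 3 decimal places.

Let Y = ln f. Fitting Y = k·d + ln C by least squares:
XᵀX = [[123.0000, 23.0000]; [23.0000, 6]], rhs = [-59.3874, -10.6641]ᵀ  (here Σd = 23.0000, Σ(d)² = 123.0000, Σln f = -10.6641, Σd·ln f = -59.3874).
Δ = 123.0000·6 − (23.0000)² = 209.0000; k = (-59.3874·6 − 23.0000·-10.6641)/209.0000 = -0.53134, ln C = (123.0000·-10.6641 − 23.0000·-59.3874)/209.0000 = 0.25945.

k = -0.531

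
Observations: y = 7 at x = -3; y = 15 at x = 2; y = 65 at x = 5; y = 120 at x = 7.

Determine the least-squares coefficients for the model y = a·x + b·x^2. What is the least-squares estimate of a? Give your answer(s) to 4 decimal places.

a = 3.4441

Sums needed: Σx·x = 87, Σx·x^2 = 449, Σx^2·x^2 = 3123.
Right-hand side: Σx·y = 1174, Σx^2·y = 7628.
MᵀM·[a, b]ᵀ = Mᵀy becomes [[87, 449]; [449, 3123]]·[a, b]ᵀ = [1174, 7628]ᵀ.
Eliminating b: 3123·(row 1) − 449·(row 2) gives 70100·a = 3123·1174 − 449·7628 = 241430, so a = 24143/7010.
Then b = (7628 − 449·(24143/7010))/3123 = 13651/7010.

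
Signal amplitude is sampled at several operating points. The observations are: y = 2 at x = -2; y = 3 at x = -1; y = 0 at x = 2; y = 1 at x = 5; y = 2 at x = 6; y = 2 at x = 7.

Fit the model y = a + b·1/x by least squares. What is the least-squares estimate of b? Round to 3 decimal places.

b = -1.527

Normal-equation sums: Σ1 = 6, Σ1/x = -103/210, Σ1/x·1/x = 70039/44100.
For Aᵀy: Σy = 10, Σ1/x·y = -334/105.
AᵀA·[a, b]ᵀ = Aᵀy becomes [[6, -103/210]; [-103/210, 70039/44100]]·[a, b]ᵀ = [10, -334/105]ᵀ.
Determinant 6·(70039/44100) − (-103/210)² = 16385/1764.
a = (10·(70039/44100) − (-103/210)·(-334/105))/(16385/1764) = 631586/409625; b = (6·(-334/105) − (-103/210)·10)/(16385/1764) = -125076/81925.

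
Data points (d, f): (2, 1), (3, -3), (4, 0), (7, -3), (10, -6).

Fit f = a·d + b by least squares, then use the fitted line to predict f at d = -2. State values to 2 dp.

f̂ = 2.98

Sums needed: Σd·d = 178, Σd = 26, Σ1 = 5.
And Σd·f = -88, Σf = -11.
det = 178·5 − 26² = 214.
a = ((-88)·5 − 26·(-11))/214 = -77/107; b = (178·(-11) − 26·(-88))/214 = 165/107.
At d = -2: f̂ = (-77/107)·(-2) + (165/107)·(1) = 319/107.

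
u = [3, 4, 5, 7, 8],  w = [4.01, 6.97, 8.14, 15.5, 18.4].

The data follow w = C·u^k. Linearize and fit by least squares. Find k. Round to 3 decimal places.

Linearized form: ln w = k·ln u + ln C. From the 5 transformed points,
AᵀA = [[13.8297, 8.1197]; [8.1197, 5]], rhs = [18.9815, 11.0804]ᵀ  (here Σln u = 8.1197, Σ(ln u)² = 13.8297, Σln w = 11.0804, Σln u·ln w = 18.9815).
Slope k = (n·Σln u·ln w − Σln u·Σln w)/(n·Σ(ln u)² − (Σln u)²) = (5·18.9815 − 8.1197·11.0804)/3.2190 = 1.53411; ln C = (Σln w − k·Σln u)/n = -0.27522.

k = 1.534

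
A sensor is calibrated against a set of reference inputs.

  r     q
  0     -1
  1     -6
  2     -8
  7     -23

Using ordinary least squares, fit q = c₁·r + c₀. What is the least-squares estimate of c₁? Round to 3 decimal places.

c₁ = -3.034

From the data, Σr·r = 54, Σr = 10, Σ1 = 4.
And Σr·q = -183, Σq = -38.
Normal equations: [[54, 10]; [10, 4]]·[c₁, c₀]ᵀ = [-183, -38]ᵀ.
Δ = 54·4 − 10² = 116.
c₁ = ((-183)·4 − 10·(-38))/116 = -88/29; c₀ = (54·(-38) − 10·(-183))/116 = -111/58.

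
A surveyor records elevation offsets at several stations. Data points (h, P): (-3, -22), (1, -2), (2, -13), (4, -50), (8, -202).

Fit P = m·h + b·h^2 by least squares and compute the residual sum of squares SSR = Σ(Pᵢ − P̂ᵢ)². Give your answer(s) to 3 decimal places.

SSR = 15.796

Entries of XᵀX: Σh·h = 94, Σh·h^2 = 558, Σh^2·h^2 = 4450.
For XᵀP: Σh·P = -1778, Σh^2·P = -13980.
Normal equations: [[94, 558]; [558, 4450]]·[m, b]ᵀ = [-1778, -13980]ᵀ.
Eliminating b: 4450·(row 1) − 558·(row 2) gives 106936·m = 4450·(-1778) − 558·(-13980) = -111260, so m = -27815/26734.
Then b = ((-13980) − 558·(-27815/26734))/4450 = -80499/26734.
Residuals: 26449/13367, 27423/13367, 15042/13367, 31272/13367, -12906/13367; SSR = 211142/13367.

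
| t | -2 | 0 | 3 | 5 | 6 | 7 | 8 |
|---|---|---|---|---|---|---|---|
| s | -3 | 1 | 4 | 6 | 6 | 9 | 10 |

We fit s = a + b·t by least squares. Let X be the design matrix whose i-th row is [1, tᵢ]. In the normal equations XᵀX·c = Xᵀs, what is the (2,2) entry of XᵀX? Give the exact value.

Row 2 ↔ basis t, column 2 ↔ basis t, so (XᵀX)_{2,2} = Σᵢ (t)·(t) = (-2)·(-2) + (0)·(0) + (3)·(3) + (5)·(5) + (6)·(6) + (7)·(7) + (8)·(8) = 187.

187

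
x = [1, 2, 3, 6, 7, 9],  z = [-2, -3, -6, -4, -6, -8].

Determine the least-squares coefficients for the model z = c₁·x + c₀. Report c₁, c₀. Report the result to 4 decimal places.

AᵀA·[c₁, c₀]ᵀ = Aᵀz reads: 180·c₁ + 28·c₀ = -164;  28·c₁ + 6·c₀ = -29.
(Σx·x = 180, Σx = 28, Σ1 = 6, Σx·z = -164, Σz = -29.)
Eliminating c₀: 6·(row 1) − 28·(row 2) gives 296·c₁ = 6·(-164) − 28·(-29) = -172, so c₁ = -43/74.
Then c₀ = ((-29) − 28·(-43/74))/6 = -157/74.

c₁ = -0.5811, c₀ = -2.1216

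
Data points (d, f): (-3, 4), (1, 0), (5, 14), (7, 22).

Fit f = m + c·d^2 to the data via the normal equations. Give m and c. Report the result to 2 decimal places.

m = 0.25, c = 0.46

Entries of XᵀX: Σ1 = 4, Σd^2 = 84, Σd^2·d^2 = 3108.
For Xᵀf: Σf = 40, Σd^2·f = 1464.
So XᵀX·[m, c]ᵀ = Xᵀf: [[4, 84]; [84, 3108]]·[m, c]ᵀ = [40, 1464]ᵀ.
Determinant 4·3108 − 84² = 5376.
m = (40·3108 − 84·1464)/5376 = 1/4; c = (4·1464 − 84·40)/5376 = 13/28.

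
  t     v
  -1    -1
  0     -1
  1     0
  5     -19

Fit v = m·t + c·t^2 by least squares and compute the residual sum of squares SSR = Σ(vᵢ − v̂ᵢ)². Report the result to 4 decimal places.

SSR = 1.2485

Normal-equation sums: Σt·t = 27, Σt·t^2 = 125, Σt^2·t^2 = 627.
And Σt·v = -94, Σt^2·v = -476.
Determinant 27·627 − 125² = 1304.
m = ((-94)·627 − 125·(-476))/1304 = 281/652; c = (27·(-476) − 125·(-94))/1304 = -551/652.
Residuals: 45/163, -1, 135/326, -9/326; SSR = 407/326.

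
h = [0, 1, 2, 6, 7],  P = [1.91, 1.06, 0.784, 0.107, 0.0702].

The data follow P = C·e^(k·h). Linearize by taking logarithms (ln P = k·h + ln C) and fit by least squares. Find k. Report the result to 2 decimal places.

Linearized form: ln P = k·h + ln C. From the 5 transformed points,
Σh = 16.0000, Σ(h)² = 90.0000, Σln P = -4.4293, Σh·ln P = -32.4328.
Equations: 90.0000·k + 16.0000·ln C = -32.4328;  16.0000·k + 5·ln C = -4.4293.
Δ = 90.0000·5 − (16.0000)² = 194.0000; k = (-32.4328·5 − 16.0000·-4.4293)/194.0000 = -0.47059, ln C = (90.0000·-4.4293 − 16.0000·-32.4328)/194.0000 = 0.62004.

k = -0.47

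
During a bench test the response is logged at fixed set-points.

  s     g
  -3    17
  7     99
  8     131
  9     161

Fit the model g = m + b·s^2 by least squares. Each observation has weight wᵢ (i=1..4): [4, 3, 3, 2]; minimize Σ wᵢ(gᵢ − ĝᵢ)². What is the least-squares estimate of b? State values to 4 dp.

b = 2.0288

The normal system MᵀWM·[m, b]ᵀ = MᵀWg is [[12, 537]; [537, 32937]]·[m, b]ᵀ = [1080, 66399]ᵀ.
Eliminating b: 32937·(row 1) − 537·(row 2) gives 106875·m = 32937·1080 − 537·66399 = -84303, so m = -493/625.
Then b = (66399 − 537·(-493/625))/32937 = 1268/625.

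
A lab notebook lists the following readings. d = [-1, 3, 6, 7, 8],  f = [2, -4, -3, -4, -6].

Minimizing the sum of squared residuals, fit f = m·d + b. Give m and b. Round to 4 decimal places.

m = -0.7331, b = 0.3722

Entries of MᵀM: Σd·d = 159, Σd = 23, Σ1 = 5.
For Mᵀf: Σd·f = -108, Σf = -15.
Determinant 159·5 − 23² = 266.
m = ((-108)·5 − 23·(-15))/266 = -195/266; b = (159·(-15) − 23·(-108))/266 = 99/266.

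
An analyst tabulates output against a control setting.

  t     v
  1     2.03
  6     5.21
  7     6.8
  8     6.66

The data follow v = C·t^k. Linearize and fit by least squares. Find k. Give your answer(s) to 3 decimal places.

Taking logs, ln v = k·ln t + ln C, so regress ln v on ln t.
Σln t = 5.8171, Σ(ln t)² = 11.3210, Σln v = 6.1717, Σln t·ln v = 10.6305.
Equations: 11.3210·k + 5.8171·ln C = 10.6305;  5.8171·k + 4·ln C = 6.1717.
Solving (det = 11.4454): k = 0.57846, ln C = 0.70168.

k = 0.578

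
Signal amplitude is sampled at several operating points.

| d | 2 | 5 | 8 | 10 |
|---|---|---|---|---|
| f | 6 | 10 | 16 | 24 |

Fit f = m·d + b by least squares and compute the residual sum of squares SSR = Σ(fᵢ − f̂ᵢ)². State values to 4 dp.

SSR = 9.8503

With design matrix M, MᵀM = [[193, 25]; [25, 4]] and Mᵀf = [430, 56]ᵀ.
Eliminating b: 4·(row 1) − 25·(row 2) gives 147·m = 4·430 − 25·56 = 320, so m = 320/147.
Then b = (56 − 25·(320/147))/4 = 58/147.
Residuals: 184/147, -188/147, -38/21, 90/49; SSR = 1448/147.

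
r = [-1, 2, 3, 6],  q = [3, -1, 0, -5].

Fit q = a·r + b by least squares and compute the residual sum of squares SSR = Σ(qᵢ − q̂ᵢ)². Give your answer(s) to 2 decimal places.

SSR = 2.50

The normal system MᵀM·[a, b]ᵀ = Mᵀq is [[50, 10]; [10, 4]]·[a, b]ᵀ = [-35, -3]ᵀ.
Determinant 50·4 − 10² = 100.
a = ((-35)·4 − 10·(-3))/100 = -11/10; b = (50·(-3) − 10·(-35))/100 = 2.
Residuals: -1/10, -4/5, 13/10, -2/5; SSR = 5/2.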